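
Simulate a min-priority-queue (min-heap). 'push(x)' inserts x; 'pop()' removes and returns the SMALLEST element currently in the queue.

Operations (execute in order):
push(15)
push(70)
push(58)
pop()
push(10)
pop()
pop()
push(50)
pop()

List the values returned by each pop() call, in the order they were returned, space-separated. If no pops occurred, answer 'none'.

Answer: 15 10 58 50

Derivation:
push(15): heap contents = [15]
push(70): heap contents = [15, 70]
push(58): heap contents = [15, 58, 70]
pop() → 15: heap contents = [58, 70]
push(10): heap contents = [10, 58, 70]
pop() → 10: heap contents = [58, 70]
pop() → 58: heap contents = [70]
push(50): heap contents = [50, 70]
pop() → 50: heap contents = [70]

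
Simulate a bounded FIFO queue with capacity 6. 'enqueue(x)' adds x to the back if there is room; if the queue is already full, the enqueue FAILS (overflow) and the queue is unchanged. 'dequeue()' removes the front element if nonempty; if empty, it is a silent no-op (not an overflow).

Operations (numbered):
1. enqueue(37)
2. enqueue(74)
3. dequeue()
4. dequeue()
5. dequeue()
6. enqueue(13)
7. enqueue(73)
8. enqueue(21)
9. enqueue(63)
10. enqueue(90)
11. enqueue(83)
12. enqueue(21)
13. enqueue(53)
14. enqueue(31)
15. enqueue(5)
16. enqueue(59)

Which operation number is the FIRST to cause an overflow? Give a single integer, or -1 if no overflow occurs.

Answer: 12

Derivation:
1. enqueue(37): size=1
2. enqueue(74): size=2
3. dequeue(): size=1
4. dequeue(): size=0
5. dequeue(): empty, no-op, size=0
6. enqueue(13): size=1
7. enqueue(73): size=2
8. enqueue(21): size=3
9. enqueue(63): size=4
10. enqueue(90): size=5
11. enqueue(83): size=6
12. enqueue(21): size=6=cap → OVERFLOW (fail)
13. enqueue(53): size=6=cap → OVERFLOW (fail)
14. enqueue(31): size=6=cap → OVERFLOW (fail)
15. enqueue(5): size=6=cap → OVERFLOW (fail)
16. enqueue(59): size=6=cap → OVERFLOW (fail)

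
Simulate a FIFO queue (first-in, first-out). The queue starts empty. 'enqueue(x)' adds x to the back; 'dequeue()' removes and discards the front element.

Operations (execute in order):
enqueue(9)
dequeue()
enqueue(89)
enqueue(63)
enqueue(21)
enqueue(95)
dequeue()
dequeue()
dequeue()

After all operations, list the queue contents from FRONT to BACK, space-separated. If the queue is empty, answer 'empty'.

enqueue(9): [9]
dequeue(): []
enqueue(89): [89]
enqueue(63): [89, 63]
enqueue(21): [89, 63, 21]
enqueue(95): [89, 63, 21, 95]
dequeue(): [63, 21, 95]
dequeue(): [21, 95]
dequeue(): [95]

Answer: 95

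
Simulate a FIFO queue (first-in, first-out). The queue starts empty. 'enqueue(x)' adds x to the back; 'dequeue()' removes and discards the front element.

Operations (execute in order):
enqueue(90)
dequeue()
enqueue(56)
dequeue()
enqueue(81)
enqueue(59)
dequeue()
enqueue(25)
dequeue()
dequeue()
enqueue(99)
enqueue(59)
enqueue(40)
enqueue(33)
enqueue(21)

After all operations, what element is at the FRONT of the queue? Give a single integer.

enqueue(90): queue = [90]
dequeue(): queue = []
enqueue(56): queue = [56]
dequeue(): queue = []
enqueue(81): queue = [81]
enqueue(59): queue = [81, 59]
dequeue(): queue = [59]
enqueue(25): queue = [59, 25]
dequeue(): queue = [25]
dequeue(): queue = []
enqueue(99): queue = [99]
enqueue(59): queue = [99, 59]
enqueue(40): queue = [99, 59, 40]
enqueue(33): queue = [99, 59, 40, 33]
enqueue(21): queue = [99, 59, 40, 33, 21]

Answer: 99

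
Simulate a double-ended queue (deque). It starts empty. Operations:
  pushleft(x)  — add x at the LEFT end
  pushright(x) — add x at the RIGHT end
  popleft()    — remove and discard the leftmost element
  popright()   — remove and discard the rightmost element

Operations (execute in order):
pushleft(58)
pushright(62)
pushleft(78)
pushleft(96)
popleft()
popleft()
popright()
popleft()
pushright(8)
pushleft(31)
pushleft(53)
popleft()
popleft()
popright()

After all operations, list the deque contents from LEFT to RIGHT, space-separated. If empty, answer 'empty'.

pushleft(58): [58]
pushright(62): [58, 62]
pushleft(78): [78, 58, 62]
pushleft(96): [96, 78, 58, 62]
popleft(): [78, 58, 62]
popleft(): [58, 62]
popright(): [58]
popleft(): []
pushright(8): [8]
pushleft(31): [31, 8]
pushleft(53): [53, 31, 8]
popleft(): [31, 8]
popleft(): [8]
popright(): []

Answer: empty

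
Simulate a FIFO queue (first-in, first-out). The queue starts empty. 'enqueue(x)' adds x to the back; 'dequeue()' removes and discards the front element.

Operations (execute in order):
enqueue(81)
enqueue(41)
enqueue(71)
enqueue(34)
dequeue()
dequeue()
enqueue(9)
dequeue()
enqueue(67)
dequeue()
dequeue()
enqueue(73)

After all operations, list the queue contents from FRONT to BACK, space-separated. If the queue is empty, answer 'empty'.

Answer: 67 73

Derivation:
enqueue(81): [81]
enqueue(41): [81, 41]
enqueue(71): [81, 41, 71]
enqueue(34): [81, 41, 71, 34]
dequeue(): [41, 71, 34]
dequeue(): [71, 34]
enqueue(9): [71, 34, 9]
dequeue(): [34, 9]
enqueue(67): [34, 9, 67]
dequeue(): [9, 67]
dequeue(): [67]
enqueue(73): [67, 73]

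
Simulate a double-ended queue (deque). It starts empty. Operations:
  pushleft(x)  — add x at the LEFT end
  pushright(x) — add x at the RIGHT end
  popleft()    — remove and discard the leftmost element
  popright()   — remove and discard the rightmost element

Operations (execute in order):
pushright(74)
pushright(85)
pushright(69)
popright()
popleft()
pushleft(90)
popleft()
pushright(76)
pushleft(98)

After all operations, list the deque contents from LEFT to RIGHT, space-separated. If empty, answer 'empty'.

Answer: 98 85 76

Derivation:
pushright(74): [74]
pushright(85): [74, 85]
pushright(69): [74, 85, 69]
popright(): [74, 85]
popleft(): [85]
pushleft(90): [90, 85]
popleft(): [85]
pushright(76): [85, 76]
pushleft(98): [98, 85, 76]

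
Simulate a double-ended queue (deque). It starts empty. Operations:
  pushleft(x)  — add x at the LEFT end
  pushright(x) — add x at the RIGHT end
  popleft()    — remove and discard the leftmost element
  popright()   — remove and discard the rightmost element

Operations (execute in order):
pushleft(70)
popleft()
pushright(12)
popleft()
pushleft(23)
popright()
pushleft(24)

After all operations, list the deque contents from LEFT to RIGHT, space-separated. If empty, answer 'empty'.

Answer: 24

Derivation:
pushleft(70): [70]
popleft(): []
pushright(12): [12]
popleft(): []
pushleft(23): [23]
popright(): []
pushleft(24): [24]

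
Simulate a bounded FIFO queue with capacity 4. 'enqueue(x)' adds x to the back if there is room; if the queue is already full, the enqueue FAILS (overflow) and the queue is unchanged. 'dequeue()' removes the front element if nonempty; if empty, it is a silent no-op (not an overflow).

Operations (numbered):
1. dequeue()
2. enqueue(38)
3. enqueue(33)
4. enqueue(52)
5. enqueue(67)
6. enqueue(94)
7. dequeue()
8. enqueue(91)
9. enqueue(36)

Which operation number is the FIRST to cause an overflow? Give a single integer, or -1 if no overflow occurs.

1. dequeue(): empty, no-op, size=0
2. enqueue(38): size=1
3. enqueue(33): size=2
4. enqueue(52): size=3
5. enqueue(67): size=4
6. enqueue(94): size=4=cap → OVERFLOW (fail)
7. dequeue(): size=3
8. enqueue(91): size=4
9. enqueue(36): size=4=cap → OVERFLOW (fail)

Answer: 6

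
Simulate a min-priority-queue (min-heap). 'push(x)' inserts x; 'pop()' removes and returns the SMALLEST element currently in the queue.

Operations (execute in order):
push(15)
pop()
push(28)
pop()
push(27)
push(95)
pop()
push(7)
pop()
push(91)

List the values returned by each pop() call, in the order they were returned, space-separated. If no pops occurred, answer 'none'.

Answer: 15 28 27 7

Derivation:
push(15): heap contents = [15]
pop() → 15: heap contents = []
push(28): heap contents = [28]
pop() → 28: heap contents = []
push(27): heap contents = [27]
push(95): heap contents = [27, 95]
pop() → 27: heap contents = [95]
push(7): heap contents = [7, 95]
pop() → 7: heap contents = [95]
push(91): heap contents = [91, 95]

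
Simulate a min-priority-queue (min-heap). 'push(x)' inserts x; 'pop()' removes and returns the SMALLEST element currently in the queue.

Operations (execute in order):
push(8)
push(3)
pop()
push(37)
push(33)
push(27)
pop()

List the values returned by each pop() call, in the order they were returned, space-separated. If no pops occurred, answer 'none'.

Answer: 3 8

Derivation:
push(8): heap contents = [8]
push(3): heap contents = [3, 8]
pop() → 3: heap contents = [8]
push(37): heap contents = [8, 37]
push(33): heap contents = [8, 33, 37]
push(27): heap contents = [8, 27, 33, 37]
pop() → 8: heap contents = [27, 33, 37]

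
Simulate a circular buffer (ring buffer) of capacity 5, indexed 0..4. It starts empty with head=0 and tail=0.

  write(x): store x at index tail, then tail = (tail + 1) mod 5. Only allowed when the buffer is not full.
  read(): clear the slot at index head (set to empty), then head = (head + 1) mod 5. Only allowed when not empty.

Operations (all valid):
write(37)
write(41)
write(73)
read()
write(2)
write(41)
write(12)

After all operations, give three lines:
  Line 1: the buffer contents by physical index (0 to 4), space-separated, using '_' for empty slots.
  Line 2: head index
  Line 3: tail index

Answer: 12 41 73 2 41
1
1

Derivation:
write(37): buf=[37 _ _ _ _], head=0, tail=1, size=1
write(41): buf=[37 41 _ _ _], head=0, tail=2, size=2
write(73): buf=[37 41 73 _ _], head=0, tail=3, size=3
read(): buf=[_ 41 73 _ _], head=1, tail=3, size=2
write(2): buf=[_ 41 73 2 _], head=1, tail=4, size=3
write(41): buf=[_ 41 73 2 41], head=1, tail=0, size=4
write(12): buf=[12 41 73 2 41], head=1, tail=1, size=5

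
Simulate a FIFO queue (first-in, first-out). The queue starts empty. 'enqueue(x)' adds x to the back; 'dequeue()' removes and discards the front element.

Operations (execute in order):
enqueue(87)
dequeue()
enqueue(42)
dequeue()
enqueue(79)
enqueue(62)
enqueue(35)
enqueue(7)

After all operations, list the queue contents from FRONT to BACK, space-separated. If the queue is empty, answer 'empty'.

Answer: 79 62 35 7

Derivation:
enqueue(87): [87]
dequeue(): []
enqueue(42): [42]
dequeue(): []
enqueue(79): [79]
enqueue(62): [79, 62]
enqueue(35): [79, 62, 35]
enqueue(7): [79, 62, 35, 7]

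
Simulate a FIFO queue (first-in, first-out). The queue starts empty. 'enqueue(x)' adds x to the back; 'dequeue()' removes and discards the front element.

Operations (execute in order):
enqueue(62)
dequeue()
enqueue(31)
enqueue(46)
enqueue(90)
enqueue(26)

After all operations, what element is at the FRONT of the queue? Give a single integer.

Answer: 31

Derivation:
enqueue(62): queue = [62]
dequeue(): queue = []
enqueue(31): queue = [31]
enqueue(46): queue = [31, 46]
enqueue(90): queue = [31, 46, 90]
enqueue(26): queue = [31, 46, 90, 26]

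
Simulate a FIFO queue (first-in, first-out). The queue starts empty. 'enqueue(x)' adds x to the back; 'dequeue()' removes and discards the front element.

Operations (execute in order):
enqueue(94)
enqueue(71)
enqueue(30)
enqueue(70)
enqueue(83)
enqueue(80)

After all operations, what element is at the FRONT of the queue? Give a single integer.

enqueue(94): queue = [94]
enqueue(71): queue = [94, 71]
enqueue(30): queue = [94, 71, 30]
enqueue(70): queue = [94, 71, 30, 70]
enqueue(83): queue = [94, 71, 30, 70, 83]
enqueue(80): queue = [94, 71, 30, 70, 83, 80]

Answer: 94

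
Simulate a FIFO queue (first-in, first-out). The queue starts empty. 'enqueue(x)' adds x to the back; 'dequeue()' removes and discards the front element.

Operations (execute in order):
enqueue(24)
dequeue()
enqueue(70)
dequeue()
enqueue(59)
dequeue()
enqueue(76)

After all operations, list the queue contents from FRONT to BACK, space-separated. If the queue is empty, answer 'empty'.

Answer: 76

Derivation:
enqueue(24): [24]
dequeue(): []
enqueue(70): [70]
dequeue(): []
enqueue(59): [59]
dequeue(): []
enqueue(76): [76]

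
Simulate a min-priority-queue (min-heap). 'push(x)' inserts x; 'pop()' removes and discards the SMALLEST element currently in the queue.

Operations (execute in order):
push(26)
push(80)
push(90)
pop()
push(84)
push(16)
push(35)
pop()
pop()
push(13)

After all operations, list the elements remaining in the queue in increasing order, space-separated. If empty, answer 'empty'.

push(26): heap contents = [26]
push(80): heap contents = [26, 80]
push(90): heap contents = [26, 80, 90]
pop() → 26: heap contents = [80, 90]
push(84): heap contents = [80, 84, 90]
push(16): heap contents = [16, 80, 84, 90]
push(35): heap contents = [16, 35, 80, 84, 90]
pop() → 16: heap contents = [35, 80, 84, 90]
pop() → 35: heap contents = [80, 84, 90]
push(13): heap contents = [13, 80, 84, 90]

Answer: 13 80 84 90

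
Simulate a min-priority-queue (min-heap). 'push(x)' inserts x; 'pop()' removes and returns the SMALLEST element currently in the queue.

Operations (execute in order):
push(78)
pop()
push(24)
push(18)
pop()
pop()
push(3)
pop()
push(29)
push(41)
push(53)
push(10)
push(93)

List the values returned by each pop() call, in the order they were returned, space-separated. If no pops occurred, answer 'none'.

Answer: 78 18 24 3

Derivation:
push(78): heap contents = [78]
pop() → 78: heap contents = []
push(24): heap contents = [24]
push(18): heap contents = [18, 24]
pop() → 18: heap contents = [24]
pop() → 24: heap contents = []
push(3): heap contents = [3]
pop() → 3: heap contents = []
push(29): heap contents = [29]
push(41): heap contents = [29, 41]
push(53): heap contents = [29, 41, 53]
push(10): heap contents = [10, 29, 41, 53]
push(93): heap contents = [10, 29, 41, 53, 93]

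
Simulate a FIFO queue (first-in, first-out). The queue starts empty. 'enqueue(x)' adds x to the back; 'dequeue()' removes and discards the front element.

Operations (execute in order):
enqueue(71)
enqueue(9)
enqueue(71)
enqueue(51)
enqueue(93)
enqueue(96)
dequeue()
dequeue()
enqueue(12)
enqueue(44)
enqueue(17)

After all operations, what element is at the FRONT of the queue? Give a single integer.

enqueue(71): queue = [71]
enqueue(9): queue = [71, 9]
enqueue(71): queue = [71, 9, 71]
enqueue(51): queue = [71, 9, 71, 51]
enqueue(93): queue = [71, 9, 71, 51, 93]
enqueue(96): queue = [71, 9, 71, 51, 93, 96]
dequeue(): queue = [9, 71, 51, 93, 96]
dequeue(): queue = [71, 51, 93, 96]
enqueue(12): queue = [71, 51, 93, 96, 12]
enqueue(44): queue = [71, 51, 93, 96, 12, 44]
enqueue(17): queue = [71, 51, 93, 96, 12, 44, 17]

Answer: 71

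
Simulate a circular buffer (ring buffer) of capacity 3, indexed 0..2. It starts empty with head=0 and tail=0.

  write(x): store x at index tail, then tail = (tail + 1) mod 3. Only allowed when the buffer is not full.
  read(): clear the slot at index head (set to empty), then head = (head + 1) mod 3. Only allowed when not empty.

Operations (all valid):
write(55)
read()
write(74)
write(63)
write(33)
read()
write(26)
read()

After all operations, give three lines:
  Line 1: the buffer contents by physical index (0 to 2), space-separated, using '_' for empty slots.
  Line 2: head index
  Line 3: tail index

write(55): buf=[55 _ _], head=0, tail=1, size=1
read(): buf=[_ _ _], head=1, tail=1, size=0
write(74): buf=[_ 74 _], head=1, tail=2, size=1
write(63): buf=[_ 74 63], head=1, tail=0, size=2
write(33): buf=[33 74 63], head=1, tail=1, size=3
read(): buf=[33 _ 63], head=2, tail=1, size=2
write(26): buf=[33 26 63], head=2, tail=2, size=3
read(): buf=[33 26 _], head=0, tail=2, size=2

Answer: 33 26 _
0
2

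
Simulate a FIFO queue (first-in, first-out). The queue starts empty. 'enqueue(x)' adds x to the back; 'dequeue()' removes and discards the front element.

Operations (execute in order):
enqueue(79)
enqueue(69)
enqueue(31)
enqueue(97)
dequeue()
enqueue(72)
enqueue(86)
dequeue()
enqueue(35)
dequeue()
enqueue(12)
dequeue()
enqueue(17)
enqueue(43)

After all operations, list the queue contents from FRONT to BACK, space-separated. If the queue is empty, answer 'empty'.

Answer: 72 86 35 12 17 43

Derivation:
enqueue(79): [79]
enqueue(69): [79, 69]
enqueue(31): [79, 69, 31]
enqueue(97): [79, 69, 31, 97]
dequeue(): [69, 31, 97]
enqueue(72): [69, 31, 97, 72]
enqueue(86): [69, 31, 97, 72, 86]
dequeue(): [31, 97, 72, 86]
enqueue(35): [31, 97, 72, 86, 35]
dequeue(): [97, 72, 86, 35]
enqueue(12): [97, 72, 86, 35, 12]
dequeue(): [72, 86, 35, 12]
enqueue(17): [72, 86, 35, 12, 17]
enqueue(43): [72, 86, 35, 12, 17, 43]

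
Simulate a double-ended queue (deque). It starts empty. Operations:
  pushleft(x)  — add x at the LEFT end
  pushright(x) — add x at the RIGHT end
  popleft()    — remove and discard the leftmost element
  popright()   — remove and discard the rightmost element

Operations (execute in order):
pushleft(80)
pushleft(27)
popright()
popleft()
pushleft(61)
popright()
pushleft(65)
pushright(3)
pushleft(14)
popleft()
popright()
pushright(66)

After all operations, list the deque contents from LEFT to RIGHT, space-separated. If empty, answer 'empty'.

Answer: 65 66

Derivation:
pushleft(80): [80]
pushleft(27): [27, 80]
popright(): [27]
popleft(): []
pushleft(61): [61]
popright(): []
pushleft(65): [65]
pushright(3): [65, 3]
pushleft(14): [14, 65, 3]
popleft(): [65, 3]
popright(): [65]
pushright(66): [65, 66]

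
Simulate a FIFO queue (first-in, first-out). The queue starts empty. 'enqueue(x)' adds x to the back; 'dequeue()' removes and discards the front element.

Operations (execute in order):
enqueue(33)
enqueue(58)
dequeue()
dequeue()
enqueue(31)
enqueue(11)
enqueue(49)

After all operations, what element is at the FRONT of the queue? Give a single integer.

enqueue(33): queue = [33]
enqueue(58): queue = [33, 58]
dequeue(): queue = [58]
dequeue(): queue = []
enqueue(31): queue = [31]
enqueue(11): queue = [31, 11]
enqueue(49): queue = [31, 11, 49]

Answer: 31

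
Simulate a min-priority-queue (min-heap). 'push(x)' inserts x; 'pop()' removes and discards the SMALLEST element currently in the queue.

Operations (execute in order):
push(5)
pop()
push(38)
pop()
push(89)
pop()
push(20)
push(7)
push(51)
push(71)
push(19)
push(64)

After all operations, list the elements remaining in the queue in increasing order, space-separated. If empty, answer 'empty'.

Answer: 7 19 20 51 64 71

Derivation:
push(5): heap contents = [5]
pop() → 5: heap contents = []
push(38): heap contents = [38]
pop() → 38: heap contents = []
push(89): heap contents = [89]
pop() → 89: heap contents = []
push(20): heap contents = [20]
push(7): heap contents = [7, 20]
push(51): heap contents = [7, 20, 51]
push(71): heap contents = [7, 20, 51, 71]
push(19): heap contents = [7, 19, 20, 51, 71]
push(64): heap contents = [7, 19, 20, 51, 64, 71]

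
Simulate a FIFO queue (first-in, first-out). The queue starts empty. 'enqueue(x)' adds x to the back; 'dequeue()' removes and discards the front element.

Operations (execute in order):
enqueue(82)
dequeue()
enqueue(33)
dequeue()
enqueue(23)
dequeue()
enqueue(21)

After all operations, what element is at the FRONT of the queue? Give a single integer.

Answer: 21

Derivation:
enqueue(82): queue = [82]
dequeue(): queue = []
enqueue(33): queue = [33]
dequeue(): queue = []
enqueue(23): queue = [23]
dequeue(): queue = []
enqueue(21): queue = [21]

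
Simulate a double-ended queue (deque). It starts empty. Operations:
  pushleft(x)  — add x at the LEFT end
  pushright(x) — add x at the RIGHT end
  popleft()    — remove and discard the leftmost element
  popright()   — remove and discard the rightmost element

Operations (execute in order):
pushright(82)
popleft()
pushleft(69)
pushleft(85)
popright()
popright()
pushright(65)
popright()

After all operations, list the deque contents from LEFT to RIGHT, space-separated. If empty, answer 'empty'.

pushright(82): [82]
popleft(): []
pushleft(69): [69]
pushleft(85): [85, 69]
popright(): [85]
popright(): []
pushright(65): [65]
popright(): []

Answer: empty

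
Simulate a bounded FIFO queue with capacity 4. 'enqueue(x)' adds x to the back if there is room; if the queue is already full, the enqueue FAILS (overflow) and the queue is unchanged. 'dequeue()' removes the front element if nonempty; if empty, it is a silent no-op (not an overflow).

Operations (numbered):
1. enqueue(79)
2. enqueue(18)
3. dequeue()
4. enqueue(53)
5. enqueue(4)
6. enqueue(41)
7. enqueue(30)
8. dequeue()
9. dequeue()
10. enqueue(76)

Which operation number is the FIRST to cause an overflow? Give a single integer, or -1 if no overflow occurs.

Answer: 7

Derivation:
1. enqueue(79): size=1
2. enqueue(18): size=2
3. dequeue(): size=1
4. enqueue(53): size=2
5. enqueue(4): size=3
6. enqueue(41): size=4
7. enqueue(30): size=4=cap → OVERFLOW (fail)
8. dequeue(): size=3
9. dequeue(): size=2
10. enqueue(76): size=3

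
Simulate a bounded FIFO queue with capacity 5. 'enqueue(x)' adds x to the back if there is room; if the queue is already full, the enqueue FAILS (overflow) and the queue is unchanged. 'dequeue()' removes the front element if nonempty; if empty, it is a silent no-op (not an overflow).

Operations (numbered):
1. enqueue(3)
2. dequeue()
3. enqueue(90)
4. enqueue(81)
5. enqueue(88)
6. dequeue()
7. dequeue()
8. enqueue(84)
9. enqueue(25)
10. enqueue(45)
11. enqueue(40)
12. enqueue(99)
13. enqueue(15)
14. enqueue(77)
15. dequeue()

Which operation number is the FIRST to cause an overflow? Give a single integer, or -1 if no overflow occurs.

1. enqueue(3): size=1
2. dequeue(): size=0
3. enqueue(90): size=1
4. enqueue(81): size=2
5. enqueue(88): size=3
6. dequeue(): size=2
7. dequeue(): size=1
8. enqueue(84): size=2
9. enqueue(25): size=3
10. enqueue(45): size=4
11. enqueue(40): size=5
12. enqueue(99): size=5=cap → OVERFLOW (fail)
13. enqueue(15): size=5=cap → OVERFLOW (fail)
14. enqueue(77): size=5=cap → OVERFLOW (fail)
15. dequeue(): size=4

Answer: 12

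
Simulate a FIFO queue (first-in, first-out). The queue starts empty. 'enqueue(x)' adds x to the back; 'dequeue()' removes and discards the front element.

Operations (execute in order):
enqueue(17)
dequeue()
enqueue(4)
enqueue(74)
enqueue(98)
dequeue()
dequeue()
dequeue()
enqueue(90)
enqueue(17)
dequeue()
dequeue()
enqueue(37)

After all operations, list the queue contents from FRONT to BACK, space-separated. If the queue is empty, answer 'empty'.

enqueue(17): [17]
dequeue(): []
enqueue(4): [4]
enqueue(74): [4, 74]
enqueue(98): [4, 74, 98]
dequeue(): [74, 98]
dequeue(): [98]
dequeue(): []
enqueue(90): [90]
enqueue(17): [90, 17]
dequeue(): [17]
dequeue(): []
enqueue(37): [37]

Answer: 37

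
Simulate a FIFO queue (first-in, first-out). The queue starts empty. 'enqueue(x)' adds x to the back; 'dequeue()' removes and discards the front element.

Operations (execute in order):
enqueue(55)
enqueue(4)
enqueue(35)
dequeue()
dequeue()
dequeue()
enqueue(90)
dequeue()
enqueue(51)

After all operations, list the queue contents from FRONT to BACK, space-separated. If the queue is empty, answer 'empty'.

enqueue(55): [55]
enqueue(4): [55, 4]
enqueue(35): [55, 4, 35]
dequeue(): [4, 35]
dequeue(): [35]
dequeue(): []
enqueue(90): [90]
dequeue(): []
enqueue(51): [51]

Answer: 51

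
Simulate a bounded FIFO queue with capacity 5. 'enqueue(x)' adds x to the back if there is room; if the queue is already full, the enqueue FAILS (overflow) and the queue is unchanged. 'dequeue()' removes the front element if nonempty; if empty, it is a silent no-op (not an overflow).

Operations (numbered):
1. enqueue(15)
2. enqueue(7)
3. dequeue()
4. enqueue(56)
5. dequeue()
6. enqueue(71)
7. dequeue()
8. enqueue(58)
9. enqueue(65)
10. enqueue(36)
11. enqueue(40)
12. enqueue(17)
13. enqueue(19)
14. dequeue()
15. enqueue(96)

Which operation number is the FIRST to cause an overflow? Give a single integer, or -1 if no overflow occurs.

1. enqueue(15): size=1
2. enqueue(7): size=2
3. dequeue(): size=1
4. enqueue(56): size=2
5. dequeue(): size=1
6. enqueue(71): size=2
7. dequeue(): size=1
8. enqueue(58): size=2
9. enqueue(65): size=3
10. enqueue(36): size=4
11. enqueue(40): size=5
12. enqueue(17): size=5=cap → OVERFLOW (fail)
13. enqueue(19): size=5=cap → OVERFLOW (fail)
14. dequeue(): size=4
15. enqueue(96): size=5

Answer: 12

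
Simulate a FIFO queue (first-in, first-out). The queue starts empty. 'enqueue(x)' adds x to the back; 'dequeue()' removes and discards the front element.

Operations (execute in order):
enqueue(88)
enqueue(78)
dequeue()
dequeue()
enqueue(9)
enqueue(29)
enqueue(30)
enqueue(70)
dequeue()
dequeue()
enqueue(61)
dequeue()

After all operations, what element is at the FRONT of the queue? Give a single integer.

Answer: 70

Derivation:
enqueue(88): queue = [88]
enqueue(78): queue = [88, 78]
dequeue(): queue = [78]
dequeue(): queue = []
enqueue(9): queue = [9]
enqueue(29): queue = [9, 29]
enqueue(30): queue = [9, 29, 30]
enqueue(70): queue = [9, 29, 30, 70]
dequeue(): queue = [29, 30, 70]
dequeue(): queue = [30, 70]
enqueue(61): queue = [30, 70, 61]
dequeue(): queue = [70, 61]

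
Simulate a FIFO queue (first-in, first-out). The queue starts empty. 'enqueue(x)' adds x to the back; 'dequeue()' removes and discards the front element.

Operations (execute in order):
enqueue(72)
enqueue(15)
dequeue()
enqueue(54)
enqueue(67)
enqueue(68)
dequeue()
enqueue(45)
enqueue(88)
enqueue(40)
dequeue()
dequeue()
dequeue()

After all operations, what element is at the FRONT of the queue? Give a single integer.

enqueue(72): queue = [72]
enqueue(15): queue = [72, 15]
dequeue(): queue = [15]
enqueue(54): queue = [15, 54]
enqueue(67): queue = [15, 54, 67]
enqueue(68): queue = [15, 54, 67, 68]
dequeue(): queue = [54, 67, 68]
enqueue(45): queue = [54, 67, 68, 45]
enqueue(88): queue = [54, 67, 68, 45, 88]
enqueue(40): queue = [54, 67, 68, 45, 88, 40]
dequeue(): queue = [67, 68, 45, 88, 40]
dequeue(): queue = [68, 45, 88, 40]
dequeue(): queue = [45, 88, 40]

Answer: 45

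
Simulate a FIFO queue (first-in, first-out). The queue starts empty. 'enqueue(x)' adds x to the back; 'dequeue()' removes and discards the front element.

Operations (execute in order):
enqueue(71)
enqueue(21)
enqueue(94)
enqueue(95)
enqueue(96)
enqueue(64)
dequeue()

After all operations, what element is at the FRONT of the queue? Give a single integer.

enqueue(71): queue = [71]
enqueue(21): queue = [71, 21]
enqueue(94): queue = [71, 21, 94]
enqueue(95): queue = [71, 21, 94, 95]
enqueue(96): queue = [71, 21, 94, 95, 96]
enqueue(64): queue = [71, 21, 94, 95, 96, 64]
dequeue(): queue = [21, 94, 95, 96, 64]

Answer: 21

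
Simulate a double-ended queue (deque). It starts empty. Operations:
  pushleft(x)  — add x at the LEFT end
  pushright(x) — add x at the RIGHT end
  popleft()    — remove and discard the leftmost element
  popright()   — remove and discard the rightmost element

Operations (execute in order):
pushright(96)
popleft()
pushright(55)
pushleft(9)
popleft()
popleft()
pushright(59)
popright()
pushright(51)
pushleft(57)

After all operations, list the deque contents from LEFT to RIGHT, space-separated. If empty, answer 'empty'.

Answer: 57 51

Derivation:
pushright(96): [96]
popleft(): []
pushright(55): [55]
pushleft(9): [9, 55]
popleft(): [55]
popleft(): []
pushright(59): [59]
popright(): []
pushright(51): [51]
pushleft(57): [57, 51]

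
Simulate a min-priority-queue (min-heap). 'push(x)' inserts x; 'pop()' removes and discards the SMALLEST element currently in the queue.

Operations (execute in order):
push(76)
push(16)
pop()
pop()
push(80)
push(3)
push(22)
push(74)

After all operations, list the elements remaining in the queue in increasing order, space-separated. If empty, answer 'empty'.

Answer: 3 22 74 80

Derivation:
push(76): heap contents = [76]
push(16): heap contents = [16, 76]
pop() → 16: heap contents = [76]
pop() → 76: heap contents = []
push(80): heap contents = [80]
push(3): heap contents = [3, 80]
push(22): heap contents = [3, 22, 80]
push(74): heap contents = [3, 22, 74, 80]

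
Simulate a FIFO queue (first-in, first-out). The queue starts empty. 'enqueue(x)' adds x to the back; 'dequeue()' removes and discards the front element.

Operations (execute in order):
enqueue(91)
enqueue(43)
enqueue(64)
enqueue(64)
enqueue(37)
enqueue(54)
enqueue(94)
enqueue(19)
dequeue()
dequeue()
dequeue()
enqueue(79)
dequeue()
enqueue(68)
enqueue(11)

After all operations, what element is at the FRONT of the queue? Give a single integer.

enqueue(91): queue = [91]
enqueue(43): queue = [91, 43]
enqueue(64): queue = [91, 43, 64]
enqueue(64): queue = [91, 43, 64, 64]
enqueue(37): queue = [91, 43, 64, 64, 37]
enqueue(54): queue = [91, 43, 64, 64, 37, 54]
enqueue(94): queue = [91, 43, 64, 64, 37, 54, 94]
enqueue(19): queue = [91, 43, 64, 64, 37, 54, 94, 19]
dequeue(): queue = [43, 64, 64, 37, 54, 94, 19]
dequeue(): queue = [64, 64, 37, 54, 94, 19]
dequeue(): queue = [64, 37, 54, 94, 19]
enqueue(79): queue = [64, 37, 54, 94, 19, 79]
dequeue(): queue = [37, 54, 94, 19, 79]
enqueue(68): queue = [37, 54, 94, 19, 79, 68]
enqueue(11): queue = [37, 54, 94, 19, 79, 68, 11]

Answer: 37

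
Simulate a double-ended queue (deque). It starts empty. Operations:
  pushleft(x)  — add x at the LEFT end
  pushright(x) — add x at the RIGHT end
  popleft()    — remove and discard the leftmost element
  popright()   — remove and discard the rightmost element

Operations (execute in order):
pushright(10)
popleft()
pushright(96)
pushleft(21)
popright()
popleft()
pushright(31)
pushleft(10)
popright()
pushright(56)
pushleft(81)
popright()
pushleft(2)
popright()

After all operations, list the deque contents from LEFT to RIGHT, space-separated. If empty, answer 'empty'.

pushright(10): [10]
popleft(): []
pushright(96): [96]
pushleft(21): [21, 96]
popright(): [21]
popleft(): []
pushright(31): [31]
pushleft(10): [10, 31]
popright(): [10]
pushright(56): [10, 56]
pushleft(81): [81, 10, 56]
popright(): [81, 10]
pushleft(2): [2, 81, 10]
popright(): [2, 81]

Answer: 2 81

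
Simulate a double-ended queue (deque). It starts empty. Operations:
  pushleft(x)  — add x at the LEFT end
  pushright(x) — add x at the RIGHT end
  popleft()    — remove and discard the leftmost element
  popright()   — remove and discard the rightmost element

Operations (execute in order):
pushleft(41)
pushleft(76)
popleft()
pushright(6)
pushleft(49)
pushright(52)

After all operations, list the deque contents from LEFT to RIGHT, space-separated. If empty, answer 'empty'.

pushleft(41): [41]
pushleft(76): [76, 41]
popleft(): [41]
pushright(6): [41, 6]
pushleft(49): [49, 41, 6]
pushright(52): [49, 41, 6, 52]

Answer: 49 41 6 52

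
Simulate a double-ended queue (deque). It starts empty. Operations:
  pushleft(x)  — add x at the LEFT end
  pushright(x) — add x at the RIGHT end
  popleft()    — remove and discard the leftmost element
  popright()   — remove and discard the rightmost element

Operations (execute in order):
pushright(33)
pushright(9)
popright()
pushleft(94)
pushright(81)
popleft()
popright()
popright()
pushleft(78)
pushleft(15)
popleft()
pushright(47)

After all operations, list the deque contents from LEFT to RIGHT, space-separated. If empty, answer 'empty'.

pushright(33): [33]
pushright(9): [33, 9]
popright(): [33]
pushleft(94): [94, 33]
pushright(81): [94, 33, 81]
popleft(): [33, 81]
popright(): [33]
popright(): []
pushleft(78): [78]
pushleft(15): [15, 78]
popleft(): [78]
pushright(47): [78, 47]

Answer: 78 47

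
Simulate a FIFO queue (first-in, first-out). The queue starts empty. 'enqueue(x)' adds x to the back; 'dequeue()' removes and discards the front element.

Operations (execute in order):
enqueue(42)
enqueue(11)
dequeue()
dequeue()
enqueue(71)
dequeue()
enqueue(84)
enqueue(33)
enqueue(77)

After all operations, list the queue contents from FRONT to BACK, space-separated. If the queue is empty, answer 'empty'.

Answer: 84 33 77

Derivation:
enqueue(42): [42]
enqueue(11): [42, 11]
dequeue(): [11]
dequeue(): []
enqueue(71): [71]
dequeue(): []
enqueue(84): [84]
enqueue(33): [84, 33]
enqueue(77): [84, 33, 77]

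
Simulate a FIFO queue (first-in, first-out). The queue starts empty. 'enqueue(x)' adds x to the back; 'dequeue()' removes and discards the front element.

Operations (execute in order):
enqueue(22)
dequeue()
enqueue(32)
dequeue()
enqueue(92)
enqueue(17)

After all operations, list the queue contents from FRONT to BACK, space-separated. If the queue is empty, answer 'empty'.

enqueue(22): [22]
dequeue(): []
enqueue(32): [32]
dequeue(): []
enqueue(92): [92]
enqueue(17): [92, 17]

Answer: 92 17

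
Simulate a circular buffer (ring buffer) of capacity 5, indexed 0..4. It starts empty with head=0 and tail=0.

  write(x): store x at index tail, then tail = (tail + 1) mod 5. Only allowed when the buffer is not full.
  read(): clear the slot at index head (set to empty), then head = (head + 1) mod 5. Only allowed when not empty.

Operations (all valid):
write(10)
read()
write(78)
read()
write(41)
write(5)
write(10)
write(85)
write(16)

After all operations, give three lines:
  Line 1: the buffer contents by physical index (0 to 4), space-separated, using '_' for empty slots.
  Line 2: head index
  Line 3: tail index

Answer: 85 16 41 5 10
2
2

Derivation:
write(10): buf=[10 _ _ _ _], head=0, tail=1, size=1
read(): buf=[_ _ _ _ _], head=1, tail=1, size=0
write(78): buf=[_ 78 _ _ _], head=1, tail=2, size=1
read(): buf=[_ _ _ _ _], head=2, tail=2, size=0
write(41): buf=[_ _ 41 _ _], head=2, tail=3, size=1
write(5): buf=[_ _ 41 5 _], head=2, tail=4, size=2
write(10): buf=[_ _ 41 5 10], head=2, tail=0, size=3
write(85): buf=[85 _ 41 5 10], head=2, tail=1, size=4
write(16): buf=[85 16 41 5 10], head=2, tail=2, size=5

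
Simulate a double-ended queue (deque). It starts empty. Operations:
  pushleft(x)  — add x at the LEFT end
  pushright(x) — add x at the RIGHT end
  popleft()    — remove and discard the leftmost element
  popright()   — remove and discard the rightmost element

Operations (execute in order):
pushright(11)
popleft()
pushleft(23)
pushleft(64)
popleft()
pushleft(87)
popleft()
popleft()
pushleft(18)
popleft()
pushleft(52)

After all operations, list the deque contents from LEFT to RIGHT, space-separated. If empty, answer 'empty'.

Answer: 52

Derivation:
pushright(11): [11]
popleft(): []
pushleft(23): [23]
pushleft(64): [64, 23]
popleft(): [23]
pushleft(87): [87, 23]
popleft(): [23]
popleft(): []
pushleft(18): [18]
popleft(): []
pushleft(52): [52]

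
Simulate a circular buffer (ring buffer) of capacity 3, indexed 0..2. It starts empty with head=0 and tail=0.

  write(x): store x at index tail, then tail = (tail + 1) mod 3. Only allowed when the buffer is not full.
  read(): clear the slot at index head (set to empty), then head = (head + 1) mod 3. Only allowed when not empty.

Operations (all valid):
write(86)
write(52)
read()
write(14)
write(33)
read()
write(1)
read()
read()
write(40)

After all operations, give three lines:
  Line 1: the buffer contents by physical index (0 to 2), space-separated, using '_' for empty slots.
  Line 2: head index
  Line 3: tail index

write(86): buf=[86 _ _], head=0, tail=1, size=1
write(52): buf=[86 52 _], head=0, tail=2, size=2
read(): buf=[_ 52 _], head=1, tail=2, size=1
write(14): buf=[_ 52 14], head=1, tail=0, size=2
write(33): buf=[33 52 14], head=1, tail=1, size=3
read(): buf=[33 _ 14], head=2, tail=1, size=2
write(1): buf=[33 1 14], head=2, tail=2, size=3
read(): buf=[33 1 _], head=0, tail=2, size=2
read(): buf=[_ 1 _], head=1, tail=2, size=1
write(40): buf=[_ 1 40], head=1, tail=0, size=2

Answer: _ 1 40
1
0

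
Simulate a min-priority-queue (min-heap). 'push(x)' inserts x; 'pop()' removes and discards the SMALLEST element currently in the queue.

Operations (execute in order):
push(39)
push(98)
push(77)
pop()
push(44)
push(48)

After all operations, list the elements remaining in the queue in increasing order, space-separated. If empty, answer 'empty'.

push(39): heap contents = [39]
push(98): heap contents = [39, 98]
push(77): heap contents = [39, 77, 98]
pop() → 39: heap contents = [77, 98]
push(44): heap contents = [44, 77, 98]
push(48): heap contents = [44, 48, 77, 98]

Answer: 44 48 77 98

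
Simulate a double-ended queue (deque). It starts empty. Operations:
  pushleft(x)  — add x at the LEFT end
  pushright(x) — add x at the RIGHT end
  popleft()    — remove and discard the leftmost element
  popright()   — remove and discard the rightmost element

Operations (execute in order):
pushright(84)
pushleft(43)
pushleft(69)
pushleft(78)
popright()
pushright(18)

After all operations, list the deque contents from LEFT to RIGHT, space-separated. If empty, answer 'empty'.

pushright(84): [84]
pushleft(43): [43, 84]
pushleft(69): [69, 43, 84]
pushleft(78): [78, 69, 43, 84]
popright(): [78, 69, 43]
pushright(18): [78, 69, 43, 18]

Answer: 78 69 43 18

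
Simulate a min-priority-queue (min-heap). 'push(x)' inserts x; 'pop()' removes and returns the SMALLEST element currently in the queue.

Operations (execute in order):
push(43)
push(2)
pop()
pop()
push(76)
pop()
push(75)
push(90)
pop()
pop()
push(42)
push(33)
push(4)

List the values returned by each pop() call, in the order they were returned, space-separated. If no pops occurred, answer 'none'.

Answer: 2 43 76 75 90

Derivation:
push(43): heap contents = [43]
push(2): heap contents = [2, 43]
pop() → 2: heap contents = [43]
pop() → 43: heap contents = []
push(76): heap contents = [76]
pop() → 76: heap contents = []
push(75): heap contents = [75]
push(90): heap contents = [75, 90]
pop() → 75: heap contents = [90]
pop() → 90: heap contents = []
push(42): heap contents = [42]
push(33): heap contents = [33, 42]
push(4): heap contents = [4, 33, 42]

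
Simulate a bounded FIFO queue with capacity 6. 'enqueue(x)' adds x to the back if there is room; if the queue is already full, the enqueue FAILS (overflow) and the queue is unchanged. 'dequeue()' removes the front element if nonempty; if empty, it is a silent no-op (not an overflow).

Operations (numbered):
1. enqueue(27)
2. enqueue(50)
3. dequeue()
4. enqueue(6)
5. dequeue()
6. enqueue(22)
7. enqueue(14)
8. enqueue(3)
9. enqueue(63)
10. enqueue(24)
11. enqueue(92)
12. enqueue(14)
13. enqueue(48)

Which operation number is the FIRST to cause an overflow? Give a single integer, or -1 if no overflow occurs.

1. enqueue(27): size=1
2. enqueue(50): size=2
3. dequeue(): size=1
4. enqueue(6): size=2
5. dequeue(): size=1
6. enqueue(22): size=2
7. enqueue(14): size=3
8. enqueue(3): size=4
9. enqueue(63): size=5
10. enqueue(24): size=6
11. enqueue(92): size=6=cap → OVERFLOW (fail)
12. enqueue(14): size=6=cap → OVERFLOW (fail)
13. enqueue(48): size=6=cap → OVERFLOW (fail)

Answer: 11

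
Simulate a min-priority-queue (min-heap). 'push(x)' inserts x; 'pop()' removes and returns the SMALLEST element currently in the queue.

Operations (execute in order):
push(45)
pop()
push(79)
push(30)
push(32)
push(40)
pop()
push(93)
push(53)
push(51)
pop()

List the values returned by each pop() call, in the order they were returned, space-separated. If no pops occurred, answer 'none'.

push(45): heap contents = [45]
pop() → 45: heap contents = []
push(79): heap contents = [79]
push(30): heap contents = [30, 79]
push(32): heap contents = [30, 32, 79]
push(40): heap contents = [30, 32, 40, 79]
pop() → 30: heap contents = [32, 40, 79]
push(93): heap contents = [32, 40, 79, 93]
push(53): heap contents = [32, 40, 53, 79, 93]
push(51): heap contents = [32, 40, 51, 53, 79, 93]
pop() → 32: heap contents = [40, 51, 53, 79, 93]

Answer: 45 30 32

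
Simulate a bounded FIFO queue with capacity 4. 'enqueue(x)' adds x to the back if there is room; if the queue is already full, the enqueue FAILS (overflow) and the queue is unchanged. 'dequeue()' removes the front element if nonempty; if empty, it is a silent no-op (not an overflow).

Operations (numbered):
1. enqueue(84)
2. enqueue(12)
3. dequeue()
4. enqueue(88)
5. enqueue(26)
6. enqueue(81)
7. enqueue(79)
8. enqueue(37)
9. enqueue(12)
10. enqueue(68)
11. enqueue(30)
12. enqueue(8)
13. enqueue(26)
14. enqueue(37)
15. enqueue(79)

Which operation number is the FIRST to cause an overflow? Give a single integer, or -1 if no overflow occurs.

Answer: 7

Derivation:
1. enqueue(84): size=1
2. enqueue(12): size=2
3. dequeue(): size=1
4. enqueue(88): size=2
5. enqueue(26): size=3
6. enqueue(81): size=4
7. enqueue(79): size=4=cap → OVERFLOW (fail)
8. enqueue(37): size=4=cap → OVERFLOW (fail)
9. enqueue(12): size=4=cap → OVERFLOW (fail)
10. enqueue(68): size=4=cap → OVERFLOW (fail)
11. enqueue(30): size=4=cap → OVERFLOW (fail)
12. enqueue(8): size=4=cap → OVERFLOW (fail)
13. enqueue(26): size=4=cap → OVERFLOW (fail)
14. enqueue(37): size=4=cap → OVERFLOW (fail)
15. enqueue(79): size=4=cap → OVERFLOW (fail)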